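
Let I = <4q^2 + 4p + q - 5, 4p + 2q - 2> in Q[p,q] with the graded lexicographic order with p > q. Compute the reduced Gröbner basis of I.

G = {q^2 - 1/4q - 3/4, p + 1/2q - 1/2}

f_1 = 4q^2 + 4p + q - 5, LT = q^2.
f_2 = 4p + 2q - 2, LT = p.

S(f_1,f_2): leading monomials are coprime, so the S-polynomial reduces to 0 (Buchberger's first criterion).
Every S-polynomial of the final basis reduces to 0, so we have a Gröbner basis.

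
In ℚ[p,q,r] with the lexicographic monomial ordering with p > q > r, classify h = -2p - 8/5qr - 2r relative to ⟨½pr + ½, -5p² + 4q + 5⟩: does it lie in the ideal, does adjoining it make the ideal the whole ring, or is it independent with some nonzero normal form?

-2p - 8/5qr - 2r lies in I (it reduces to 0).

First compute the reduced Gröbner basis of I by Buchberger's algorithm.
f_1 = ½pr + ½, LT = pr.
f_2 = -5p² + 4q + 5, LT = p².

S(f_1,f_2): lcm = p²r. S = p + ⅘qr + r.
  reduce S modulo (f_1, f_2):
  remainder p + ⅘qr + r ≠ 0; add k_3 = p + ⅘qr + r to the basis.

S(f_1,k_3): lcm = pr. S = -⅘qr² - r² + 1.
  reduce S modulo (f_1, f_2, k_3):
  remainder -⅘qr² - r² + 1 ≠ 0; add k_4 = -⅘qr² - r² + 1 to the basis.

The other S-polynomials (S(f_2,k_3), S(f_1,k_4), S(f_2,k_4), S(k_3,k_4)) all reduce to 0 modulo the current basis, so we have a Gröbner basis.
Inter-reduce: drop elements whose leading term is divisible by another's, tail-reduce, and make monic.
Reduced Gröbner basis: {p + ⅘qr + r, qr² + 5/4r² - 5/4}.
Label its elements g_1 = p + ⅘qr + r, g_2 = qr² + 5/4r² - 5/4.

Reduce h = -2p - 8/5qr - 2r modulo G:
  leading term p: subtract (-2)·g_1 from -2p - 8/5qr - 2r → 0
  normal form = 0.
Since the normal form is 0, h ∈ I.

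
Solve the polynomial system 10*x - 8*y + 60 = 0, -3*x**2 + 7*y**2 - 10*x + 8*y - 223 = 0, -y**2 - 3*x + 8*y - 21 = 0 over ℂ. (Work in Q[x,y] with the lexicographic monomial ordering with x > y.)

{(-2, 5)}

Compute a lex Gröbner basis by Buchberger's algorithm.
f_1 = 10*x - 8*y + 60, LT = x.
f_2 = -3*x**2 - 10*x + 7*y**2 + 8*y - 223, LT = x**2.
f_3 = -3*x - y**2 + 8*y - 21, LT = x.

S(f_1,f_2): lcm = x**2. S = -4/5*x*y + 8/3*x + 7/3*y**2 + 8/3*y - 223/3.
  reduce S modulo (f_1, f_2, f_3):
  remainder 127/75*y**2 + 48/5*y - 271/3 ≠ 0; add h_4 = 127/75*y**2 + 48/5*y - 271/3 to the basis.

S(f_1,f_3): lcm = x. S = -1/3*y**2 + 28/15*y - 1.
  reduce S modulo (f_1, f_2, f_3, h_4):
  remainder 7156/1905*y - 7156/381 ≠ 0; add h_5 = 7156/1905*y - 7156/381 to the basis.

The other S-polynomials (S(f_2,f_3), S(f_1,h_4), S(f_2,h_4), S(f_3,h_4), S(f_1,h_5), S(f_2,h_5), S(f_3,h_5), S(h_4,h_5)) all reduce to 0 modulo the current basis, so we have a Gröbner basis.
Inter-reduce: drop elements whose leading term is divisible by another's, tail-reduce, and make monic.
Reduced Gröbner basis: {x + 2, y - 5}.

Since the basis is lex-ordered, y - 5 is univariate in y. Its roots are {5}. Back-substituting each root into the other basis elements fixes the other coordinates.
  y = 5: the earlier basis element becomes x + 2 = 0, giving x = -2 — point (-2, 5).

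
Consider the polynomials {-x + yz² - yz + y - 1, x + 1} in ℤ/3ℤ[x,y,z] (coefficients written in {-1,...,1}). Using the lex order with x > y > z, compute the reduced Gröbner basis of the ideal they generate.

f_1 = -x + yz² - yz + y - 1, LT = x.
f_2 = x + 1, LT = x.

S(f_1,f_2): lcm = x. S = -yz² + yz - y.
  leading term yz²: no divisor's leading term divides it; move -yz² to the remainder.
  leading term yz: no divisor's leading term divides it; move yz to the remainder.
  leading term y: no divisor's leading term divides it; move -y to the remainder.
  remainder -yz² + yz - y ≠ 0; add g_3 = -yz² + yz - y to the basis.

S(f_1,g_3): leading monomials are coprime, so the S-polynomial reduces to 0 (Buchberger's first criterion).
S(f_2,g_3): leading monomials are coprime, so the S-polynomial reduces to 0 (Buchberger's first criterion).
Every S-polynomial of the final basis reduces to 0, so we have a Gröbner basis.
Inter-reduce: drop elements whose leading term is divisible by another's, tail-reduce, and make monic.

G = {x + 1, yz² - yz + y}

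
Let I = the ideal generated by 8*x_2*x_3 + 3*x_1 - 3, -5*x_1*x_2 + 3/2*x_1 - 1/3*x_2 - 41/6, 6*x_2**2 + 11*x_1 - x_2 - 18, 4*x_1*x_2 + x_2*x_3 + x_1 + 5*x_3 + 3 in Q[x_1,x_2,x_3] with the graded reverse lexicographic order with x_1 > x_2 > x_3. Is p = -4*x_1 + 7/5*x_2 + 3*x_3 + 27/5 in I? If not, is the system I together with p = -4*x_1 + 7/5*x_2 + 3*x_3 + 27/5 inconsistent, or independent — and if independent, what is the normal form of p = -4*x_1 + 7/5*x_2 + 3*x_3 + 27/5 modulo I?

First compute the reduced Gröbner basis of I by Buchberger's algorithm.
f_1 = 8*x_2*x_3 + 3*x_1 - 3, LT = x_2*x_3.
f_2 = -5*x_1*x_2 + 3/2*x_1 - 1/3*x_2 - 41/6, LT = x_1*x_2.
f_3 = 6*x_2**2 + 11*x_1 - x_2 - 18, LT = x_2**2.
f_4 = 4*x_1*x_2 + x_2*x_3 + x_1 + 5*x_3 + 3, LT = x_1*x_2.

S(f_1,f_2): lcm = x_1*x_2*x_3. S = 3/8*x_1**2 + 3/10*x_1*x_3 - 1/15*x_2*x_3 - 3/8*x_1 - 41/30*x_3.
  reduce S modulo (f_1, f_2, f_3, f_4):
  remainder 3/8*x_1**2 + 3/10*x_1*x_3 - 7/20*x_1 - 41/30*x_3 - 1/40 ≠ 0; add h_5 = 3/8*x_1**2 + 3/10*x_1*x_3 - 7/20*x_1 - 41/30*x_3 - 1/40 to the basis.

S(f_1,f_3): lcm = x_2**2*x_3. S = 3/8*x_1*x_2 - 11/6*x_1*x_3 + 1/6*x_2*x_3 - 3/8*x_2 + 3*x_3.
  reduce S modulo (f_1, f_2, f_3, f_4, h_5):
  remainder -11/6*x_1*x_3 + 1/20*x_1 - 2/5*x_2 + 3*x_3 - 9/20 ≠ 0; add h_6 = -11/6*x_1*x_3 + 1/20*x_1 - 2/5*x_2 + 3*x_3 - 9/20 to the basis.

S(f_1,f_4): lcm = x_1*x_2*x_3. S = -1/4*x_2*x_3**2 + 3/8*x_1**2 - 1/4*x_1*x_3 - 5/4*x_3**2 - 3/8*x_1 - 3/4*x_3.
  reduce S modulo (f_1, f_2, f_3, f_4, h_5, h_6):
  remainder -5/4*x_3**2 - 659/17600*x_1 + 219/2200*x_2 - 1181/5280*x_3 + 2411/17600 ≠ 0; add h_7 = -5/4*x_3**2 - 659/17600*x_1 + 219/2200*x_2 - 1181/5280*x_3 + 2411/17600 to the basis.

S(f_2,f_3): lcm = x_1*x_2**2. S = -11/6*x_1**2 - 2/15*x_1*x_2 + 1/15*x_2**2 + 3*x_1 + 41/30*x_2.
  reduce S modulo (f_1, f_2, f_3, f_4, h_5, h_6, h_7):
  remainder 7/6*x_1 + 16/15*x_2 - 578/135*x_3 - 1/10 ≠ 0; add h_8 = 7/6*x_1 + 16/15*x_2 - 578/135*x_3 - 1/10 to the basis.

S(f_2,f_4): lcm = x_1*x_2. S = -1/4*x_2*x_3 - 11/20*x_1 + 1/15*x_2 - 5/4*x_3 + 37/60.
  reduce S modulo (f_1, f_2, f_3, f_4, h_5, h_6, h_7, h_8):
  remainder 254/525*x_2 - 36847/12600*x_3 + 254/525 ≠ 0; add h_9 = 254/525*x_2 - 36847/12600*x_3 + 254/525 to the basis.

S(f_3,f_4): lcm = x_1*x_2**2. S = -1/4*x_2**2*x_3 + 11/6*x_1**2 - 5/12*x_1*x_2 - 5/4*x_2*x_3 - 3*x_1 - 3/4*x_2.
  reduce S modulo (f_1, f_2, f_3, f_4, h_5, h_6, h_7, h_8, h_9):
  remainder 4974851/1645920*x_3 ≠ 0; add h_10 = 4974851/1645920*x_3 to the basis.

The other S-polynomials (S(f_1,h_5), S(f_2,h_5), S(f_3,h_5), S(f_4,h_5), S(f_1,h_6), S(f_2,h_6), S(f_3,h_6), S(f_4,h_6), S(h_5,h_6), S(f_1,h_7), S(f_2,h_7), S(f_3,h_7), S(f_4,h_7), S(h_5,h_7), S(h_6,h_7), S(f_1,h_8), S(f_2,h_8), S(f_3,h_8), S(f_4,h_8), S(h_5,h_8), S(h_6,h_8), S(h_7,h_8), S(f_1,h_9), S(f_2,h_9), S(f_3,h_9), S(f_4,h_9), S(h_5,h_9), S(h_6,h_9), S(h_7,h_9), S(h_8,h_9), S(f_1,h_10), S(f_2,h_10), S(f_3,h_10), S(f_4,h_10), S(h_5,h_10), S(h_6,h_10), S(h_7,h_10), S(h_8,h_10), S(h_9,h_10)) all reduce to 0 modulo the current basis, so we have a Gröbner basis.
Inter-reduce: drop elements whose leading term is divisible by another's, tail-reduce, and make monic.
Reduced Gröbner basis: {x_1 - 1, x_2 + 1, x_3}.
Label its elements g_1 = x_1 - 1, g_2 = x_2 + 1, g_3 = x_3.

Reduce p = -4*x_1 + 7/5*x_2 + 3*x_3 + 27/5 modulo G:
  leading term x_1: subtract (-4)·g_1 from -4*x_1 + 7/5*x_2 + 3*x_3 + 27/5 → 7/5*x_2 + 3*x_3 + 7/5
  leading term x_2: subtract (7/5)·g_2 from 7/5*x_2 + 3*x_3 + 7/5 → 3*x_3
  leading term x_3: subtract (3)·g_3 from 3*x_3 → 0
  normal form = 0.
Since the normal form is 0, p ∈ I.

-4*x_1 + 7/5*x_2 + 3*x_3 + 27/5 lies in I (it reduces to 0).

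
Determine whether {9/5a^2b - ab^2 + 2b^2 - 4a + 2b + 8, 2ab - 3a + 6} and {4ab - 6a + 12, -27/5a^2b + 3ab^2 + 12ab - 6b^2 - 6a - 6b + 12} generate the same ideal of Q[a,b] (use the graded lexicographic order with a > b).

Yes, the ideals are equal.

Two ideals are equal iff their reduced Gröbner bases coincide (the reduced basis is unique for a fixed ordering).
Buchberger on the first generating set:
f_1 = 9/5a^2b - ab^2 + 2b^2 - 4a + 2b + 8, LT = a^2b.
f_2 = 2ab - 3a + 6, LT = ab.

S(f_1,f_2): lcm = a^2b. S = -5/9ab^2 + 3/2a^2 + 10/9b^2 - 47/9a + 10/9b + 40/9.
  leading term ab^2: subtract (-5/18b)·f_2 from -5/9ab^2 + 3/2a^2 + 10/9b^2 - 47/9a + 10/9b + 40/9 → 3/2a^2 - 5/6ab + 10/9b^2 - 47/9a + 25/9b + 40/9
  leading term a^2: no divisor's leading term divides it; move 3/2a^2 to the remainder.
  leading term ab: subtract (-5/12)·f_2 from -5/6ab + 10/9b^2 - 47/9a + 25/9b + 40/9 → 10/9b^2 - 233/36a + 25/9b + 125/18
  leading term b^2: no divisor's leading term divides it; move 10/9b^2 to the remainder.
  leading term a: no divisor's leading term divides it; move -233/36a to the remainder.
  leading term b: no divisor's leading term divides it; move 25/9b to the remainder.
  leading term 1: no divisor's leading term divides it; move 125/18 to the remainder.
  remainder 3/2a^2 + 10/9b^2 - 233/36a + 25/9b + 125/18 ≠ 0; add g_3 = 3/2a^2 + 10/9b^2 - 233/36a + 25/9b + 125/18 to the basis.

S(f_1,g_3): lcm = a^2b. S = -5/9ab^2 - 20/27b^3 + 233/54ab - 20/27b^2 - 20/9a - 95/27b + 40/9.
  leading term ab^2: subtract (-5/18b)·f_2 from -5/9ab^2 - 20/27b^3 + 233/54ab - 20/27b^2 - 20/9a - 95/27b + 40/9 → -20/27b^3 + 94/27ab - 20/27b^2 - 20/9a - 50/27b + 40/9
  leading term b^3: no divisor's leading term divides it; move -20/27b^3 to the remainder.
  leading term ab: subtract (47/27)·f_2 from 94/27ab - 20/27b^2 - 20/9a - 50/27b + 40/9 → -20/27b^2 + 3a - 50/27b - 6
  leading term b^2: no divisor's leading term divides it; move -20/27b^2 to the remainder.
  leading term a: no divisor's leading term divides it; move 3a to the remainder.
  leading term b: no divisor's leading term divides it; move -50/27b to the remainder.
  leading term 1: no divisor's leading term divides it; move -6 to the remainder.
  remainder -20/27b^3 - 20/27b^2 + 3a - 50/27b - 6 ≠ 0; add g_4 = -20/27b^3 - 20/27b^2 + 3a - 50/27b - 6 to the basis.

The other S-polynomials (S(f_2,g_3), S(f_1,g_4), S(f_2,g_4), S(g_3,g_4)) all reduce to 0 modulo the current basis, so we have a Gröbner basis.
Inter-reduce: drop elements whose leading term is divisible by another's, tail-reduce, and make monic.
Reduced Gröbner basis: {b^3 + b^2 - 81/20a + 5/2b + 81/10, a^2 + 20/27b^2 - 233/54a + 50/27b + 125/27, ab - 3/2a + 3}.

Buchberger on the second generating set:
h_1 = 4ab - 6a + 12, LT = ab.
h_2 = -27/5a^2b + 3ab^2 + 12ab - 6b^2 - 6a - 6b + 12, LT = a^2b.

S(h_1,h_2): lcm = a^2b. S = 5/9ab^2 - 3/2a^2 + 20/9ab - 10/9b^2 + 17/9a - 10/9b + 20/9.
  leading term ab^2: subtract (5/36b)·h_1 from 5/9ab^2 - 3/2a^2 + 20/9ab - 10/9b^2 + 17/9a - 10/9b + 20/9 → -3/2a^2 + 55/18ab - 10/9b^2 + 17/9a - 25/9b + 20/9
  leading term a^2: no divisor's leading term divides it; move -3/2a^2 to the remainder.
  leading term ab: subtract (55/72)·h_1 from 55/18ab - 10/9b^2 + 17/9a - 25/9b + 20/9 → -10/9b^2 + 233/36a - 25/9b - 125/18
  leading term b^2: no divisor's leading term divides it; move -10/9b^2 to the remainder.
  leading term a: no divisor's leading term divides it; move 233/36a to the remainder.
  leading term b: no divisor's leading term divides it; move -25/9b to the remainder.
  leading term 1: no divisor's leading term divides it; move -125/18 to the remainder.
  remainder -3/2a^2 - 10/9b^2 + 233/36a - 25/9b - 125/18 ≠ 0; add k_3 = -3/2a^2 - 10/9b^2 + 233/36a - 25/9b - 125/18 to the basis.

S(h_1,k_3): lcm = a^2b. S = -20/27b^3 - 3/2a^2 + 233/54ab - 50/27b^2 + 3a - 125/27b.
  leading term b^3: no divisor's leading term divides it; move -20/27b^3 to the remainder.
  leading term a^2: subtract (1)·k_3 from -3/2a^2 + 233/54ab - 50/27b^2 + 3a - 125/27b → 233/54ab - 20/27b^2 - 125/36a - 50/27b + 125/18
  leading term ab: subtract (233/216)·h_1 from 233/54ab - 20/27b^2 - 125/36a - 50/27b + 125/18 → -20/27b^2 + 3a - 50/27b - 6
  leading term b^2: no divisor's leading term divides it; move -20/27b^2 to the remainder.
  leading term a: no divisor's leading term divides it; move 3a to the remainder.
  leading term b: no divisor's leading term divides it; move -50/27b to the remainder.
  leading term 1: no divisor's leading term divides it; move -6 to the remainder.
  remainder -20/27b^3 - 20/27b^2 + 3a - 50/27b - 6 ≠ 0; add k_4 = -20/27b^3 - 20/27b^2 + 3a - 50/27b - 6 to the basis.

The other S-polynomials (S(h_2,k_3), S(h_1,k_4), S(h_2,k_4), S(k_3,k_4)) all reduce to 0 modulo the current basis, so we have a Gröbner basis.
Inter-reduce: drop elements whose leading term is divisible by another's, tail-reduce, and make monic.
Reduced Gröbner basis: {b^3 + b^2 - 81/20a + 5/2b + 81/10, a^2 + 20/27b^2 - 233/54a + 50/27b + 125/27, ab - 3/2a + 3}.

These coincide, so the ideals are equal.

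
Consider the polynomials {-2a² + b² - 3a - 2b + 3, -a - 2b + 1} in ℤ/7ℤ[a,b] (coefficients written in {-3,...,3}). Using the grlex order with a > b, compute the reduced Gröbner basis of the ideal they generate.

G = {a - 3, b + 1}

The reduced Gröbner basis is the canonical form of the ideal for this ordering.

f_1 = -2a² + b² - 3a - 2b + 3, LT = a².
f_2 = -a - 2b + 1, LT = a.

S(f_1,f_2): lcm = a². S = -2ab + 3b² - a + b + 2.
  reduce S modulo (f_1, f_2):
  remainder b + 1 ≠ 0; add g_3 = b + 1 to the basis.

The other S-polynomials (S(f_1,g_3), S(f_2,g_3)) all reduce to 0 modulo the current basis, so we have a Gröbner basis.
Inter-reduce: drop elements whose leading term is divisible by another's, tail-reduce, and make monic.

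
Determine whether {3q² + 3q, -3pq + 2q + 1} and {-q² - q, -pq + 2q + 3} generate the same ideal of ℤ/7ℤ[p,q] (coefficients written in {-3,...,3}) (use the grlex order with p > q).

No, the ideals differ.

For a fixed monomial order, each ideal has a unique reduced Gröbner basis; comparing bases decides equality.
Buchberger on the first generating set:
f_1 = 3q² + 3q, LT = q².
f_2 = -3pq + 2q + 1, LT = pq.

S(f_1,f_2): lcm = pq². S = pq + 3q² - 2q.
  leading term pq: subtract (2)·f_2 from pq + 3q² - 2q → 3q² + q - 2
  leading term q²: subtract (1)·f_1 from 3q² + q - 2 → -2q - 2
  leading term q: no divisor's leading term divides it; move -2q to the remainder.
  leading term 1: no divisor's leading term divides it; move -2 to the remainder.
  remainder -2q - 2 ≠ 0; add g_3 = -2q - 2 to the basis.

S(f_2,g_3): lcm = pq. S = -p - 3q + 2.
  leading term p: no divisor's leading term divides it; move -p to the remainder.
  leading term q: subtract (-2)·g_3 from -3q + 2 → -2
  leading term 1: no divisor's leading term divides it; move -2 to the remainder.
  remainder -p - 2 ≠ 0; add g_4 = -p - 2 to the basis.

The other S-polynomials (S(f_1,g_3), S(f_1,g_4), S(f_2,g_4), S(g_3,g_4)) all reduce to 0 modulo the current basis, so we have a Gröbner basis.
Inter-reduce: drop elements whose leading term is divisible by another's, tail-reduce, and make monic.
Reduced Gröbner basis: {p + 2, q + 1}.

Buchberger on the second generating set:
h_1 = -q² - q, LT = q².
h_2 = -pq + 2q + 3, LT = pq.

S(h_1,h_2): lcm = pq². S = pq + 2q² + 3q.
  leading term pq: subtract (-1)·h_2 from pq + 2q² + 3q → 2q² - 2q + 3
  leading term q²: subtract (-2)·h_1 from 2q² - 2q + 3 → 3q + 3
  leading term q: no divisor's leading term divides it; move 3q to the remainder.
  leading term 1: no divisor's leading term divides it; move 3 to the remainder.
  remainder 3q + 3 ≠ 0; add k_3 = 3q + 3 to the basis.

S(h_2,k_3): lcm = pq. S = -p - 2q - 3.
  leading term p: no divisor's leading term divides it; move -p to the remainder.
  leading term q: subtract (-3)·k_3 from -2q - 3 → -1
  leading term 1: no divisor's leading term divides it; move -1 to the remainder.
  remainder -p - 1 ≠ 0; add k_4 = -p - 1 to the basis.

The other S-polynomials (S(h_1,k_3), S(h_1,k_4), S(h_2,k_4), S(k_3,k_4)) all reduce to 0 modulo the current basis, so we have a Gröbner basis.
Inter-reduce: drop elements whose leading term is divisible by another's, tail-reduce, and make monic.
Reduced Gröbner basis: {p + 1, q + 1}.

The bases are distinct; the ideals are different.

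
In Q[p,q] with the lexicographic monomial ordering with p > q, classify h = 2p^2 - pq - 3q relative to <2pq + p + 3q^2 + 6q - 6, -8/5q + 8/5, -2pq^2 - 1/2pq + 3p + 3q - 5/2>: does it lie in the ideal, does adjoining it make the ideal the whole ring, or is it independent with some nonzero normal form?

First compute the reduced Gröbner basis of I by Buchberger's algorithm.
f_1 = 2pq + p + 3q^2 + 6q - 6, LT = pq.
f_2 = -8/5q + 8/5, LT = q.
f_3 = -2pq^2 - 1/2pq + 3p + 3q - 5/2, LT = pq^2.

S(f_1,f_2): lcm = pq. S = 3/2p + 3/2q^2 + 3q - 3.
  leading term p: no divisor's leading term divides it; move 3/2p to the remainder.
  leading term q^2: subtract (-15/16q)·f_2 from 3/2q^2 + 3q - 3 → 9/2q - 3
  leading term q: subtract (-45/16)·f_2 from 9/2q - 3 → 3/2
  leading term 1: no divisor's leading term divides it; move 3/2 to the remainder.
  remainder 3/2p + 3/2 ≠ 0; add k_4 = 3/2p + 3/2 to the basis.

The other S-polynomials (S(f_1,f_3), S(f_2,f_3), S(f_1,k_4), S(f_2,k_4), S(f_3,k_4)) all reduce to 0 modulo the current basis, so we have a Gröbner basis.
Inter-reduce: drop elements whose leading term is divisible by another's, tail-reduce, and make monic.
Reduced Gröbner basis: {p + 1, q - 1}.
Label its elements g_1 = p + 1, g_2 = q - 1.

Reduce h = 2p^2 - pq - 3q modulo G:
  leading term p^2: subtract (2p)·g_1 from 2p^2 - pq - 3q → -pq - 2p - 3q
  leading term pq: subtract (-q)·g_1 from -pq - 2p - 3q → -2p - 2q
  leading term p: subtract (-2)·g_1 from -2p - 2q → -2q + 2
  leading term q: subtract (-2)·g_2 from -2q + 2 → 0
  normal form = 0.
Since the normal form is 0, h ∈ I.

Ideal membership is decidable via reduction modulo a Gröbner basis.

2p^2 - pq - 3q lies in I (it reduces to 0).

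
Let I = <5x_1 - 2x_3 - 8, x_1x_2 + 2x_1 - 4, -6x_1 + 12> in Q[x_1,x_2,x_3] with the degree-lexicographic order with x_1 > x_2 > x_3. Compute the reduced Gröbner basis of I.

f_1 = 5x_1 - 2x_3 - 8, LT = x_1.
f_2 = x_1x_2 + 2x_1 - 4, LT = x_1x_2.
f_3 = -6x_1 + 12, LT = x_1.

S(f_1,f_2): lcm = x_1x_2. S = -2/5x_2x_3 - 2x_1 - 8/5x_2 + 4.
  leading term x_2x_3: no divisor's leading term divides it; move -2/5x_2x_3 to the remainder.
  leading term x_1: subtract (-2/5)·f_1 from -2x_1 - 8/5x_2 + 4 → -8/5x_2 - 4/5x_3 + 4/5
  leading term x_2: no divisor's leading term divides it; move -8/5x_2 to the remainder.
  leading term x_3: no divisor's leading term divides it; move -4/5x_3 to the remainder.
  leading term 1: no divisor's leading term divides it; move 4/5 to the remainder.
  remainder -2/5x_2x_3 - 8/5x_2 - 4/5x_3 + 4/5 ≠ 0; add g_4 = -2/5x_2x_3 - 8/5x_2 - 4/5x_3 + 4/5 to the basis.

S(f_1,f_3): lcm = x_1. S = -2/5x_3 + 2/5.
  leading term x_3: no divisor's leading term divides it; move -2/5x_3 to the remainder.
  leading term 1: no divisor's leading term divides it; move 2/5 to the remainder.
  remainder -2/5x_3 + 2/5 ≠ 0; add g_5 = -2/5x_3 + 2/5 to the basis.

S(f_2,f_3): lcm = x_1x_2. S = 2x_1 + 2x_2 - 4.
  leading term x_1: subtract (2/5)·f_1 from 2x_1 + 2x_2 - 4 → 2x_2 + 4/5x_3 - 4/5
  leading term x_2: no divisor's leading term divides it; move 2x_2 to the remainder.
  leading term x_3: subtract (-2)·g_5 from 4/5x_3 - 4/5 → 0
  remainder 2x_2 ≠ 0; add g_6 = 2x_2 to the basis.

The other S-polynomials (S(f_1,g_4), S(f_2,g_4), S(f_3,g_4), S(f_1,g_5), S(f_2,g_5), S(f_3,g_5), S(g_4,g_5), S(f_1,g_6), S(f_2,g_6), S(f_3,g_6), S(g_4,g_6), S(g_5,g_6)) all reduce to 0 modulo the current basis, so we have a Gröbner basis.
Inter-reduce: drop elements whose leading term is divisible by another's, tail-reduce, and make monic.

G = {x_1 - 2, x_2, x_3 - 1}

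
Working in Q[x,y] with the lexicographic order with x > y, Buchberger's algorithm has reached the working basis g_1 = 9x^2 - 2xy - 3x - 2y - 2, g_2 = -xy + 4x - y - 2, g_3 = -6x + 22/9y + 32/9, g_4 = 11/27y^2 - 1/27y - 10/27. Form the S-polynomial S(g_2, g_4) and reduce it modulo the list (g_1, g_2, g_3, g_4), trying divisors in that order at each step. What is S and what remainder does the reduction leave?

S(g_2, g_4) = -43/11xy + 10/11x + y^2 + 2y; remainder on division = 0.

lcm(LM(g_2), LM(g_4)) = xy^2.
S = (lcm/LT(g_2))·g_2 − (lcm/LT(g_4))·g_4 = -43/11xy + 10/11x + y^2 + 2y.
Reduce S modulo (g_1, g_2, g_3, g_4) in that order:
  leading term xy: subtract (43/11)·g_2 from -43/11xy + 10/11x + y^2 + 2y → -162/11x + y^2 + 65/11y + 86/11
  leading term x: subtract (27/11)·g_3 from -162/11x + y^2 + 65/11y + 86/11 → y^2 - 1/11y - 10/11
  leading term y^2: subtract (27/11)·g_4 from y^2 - 1/11y - 10/11 → 0
The remainder is 0, so this S-polynomial contributes no new basis element.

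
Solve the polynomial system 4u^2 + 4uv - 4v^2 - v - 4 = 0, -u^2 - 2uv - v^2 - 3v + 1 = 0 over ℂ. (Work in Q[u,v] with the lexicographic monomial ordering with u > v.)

Compute a lex Gröbner basis by Buchberger's algorithm.
f_1 = 4u^2 + 4uv - 4v^2 - v - 4, LT = u^2.
f_2 = -u^2 - 2uv - v^2 - 3v + 1, LT = u^2.

S(f_1,f_2): lcm = u^2. S = -uv - 2v^2 - 13/4v.
  reduce S modulo (f_1, f_2):
  remainder -uv - 2v^2 - 13/4v ≠ 0; add h_3 = -uv - 2v^2 - 13/4v to the basis.

S(f_1,h_3): lcm = u^2v. S = -uv^2 - 13/4uv - v^3 - 1/4v^2 - v.
  reduce S modulo (f_1, f_2, h_3):
  remainder v^3 + 19/2v^2 + 153/16v ≠ 0; add h_4 = v^3 + 19/2v^2 + 153/16v to the basis.

The other S-polynomials (S(f_2,h_3), S(f_1,h_4), S(f_2,h_4), S(h_3,h_4)) all reduce to 0 modulo the current basis, so we have a Gröbner basis.
Inter-reduce: drop elements whose leading term is divisible by another's, tail-reduce, and make monic.
Reduced Gröbner basis: {u^2 - 3v^2 - 7/2v - 1, uv + 2v^2 + 13/4v, v^3 + 19/2v^2 + 153/16v}.

From the last basis element, v^3 + 19/2v^2 + 153/16v = 0, so v takes values in {0, -19/4 + sqrt(13), -19/4 - sqrt(13)}. Each choice, substituted upward through the basis, yields the corresponding point(s) of the solution set.
  v = 0: the earlier basis element becomes u^2 - 1 = 0, giving u = -1, 1 — points (-1, 0), (1, 0).
  v = -19/4 + sqrt(13): the earlier basis elements become u**2 - 1457/16 + 25*sqrt(13) = 0; -19*u/4 + sqrt(13)*u - 63*sqrt(13)/4 + 891/16 = 0, giving u = 25/4 - 2*sqrt(13) — point (25/4 - 2*sqrt(13), -19/4 + sqrt(13)).
  v = -19/4 - sqrt(13): the earlier basis elements become u**2 - 1457/16 - 25*sqrt(13) = 0; -19*u/4 - sqrt(13)*u + 891/16 + 63*sqrt(13)/4 = 0, giving u = 25/4 + 2*sqrt(13) — point (25/4 + 2*sqrt(13), -19/4 - sqrt(13)).
A lex Gröbner basis triangularizes the system, enabling back-substitution.

{(-1, 0), (1, 0), (25/4 - 2*sqrt(13), -19/4 + sqrt(13)), (25/4 + 2*sqrt(13), -19/4 - sqrt(13))}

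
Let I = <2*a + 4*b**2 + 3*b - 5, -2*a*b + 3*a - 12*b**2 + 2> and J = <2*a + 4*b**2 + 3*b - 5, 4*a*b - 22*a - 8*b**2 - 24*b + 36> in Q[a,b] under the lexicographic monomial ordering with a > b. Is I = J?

Equality of ideals is decidable: compute both reduced Gröbner bases (unique for the ordering) and check whether they agree.
Buchberger on the first generating set:
f_1 = 2*a + 4*b**2 + 3*b - 5, LT = a.
f_2 = -2*a*b + 3*a - 12*b**2 + 2, LT = a*b.

S(f_1,f_2): lcm = a*b. S = 3/2*a + 2*b**3 - 9/2*b**2 - 5/2*b + 1.
  leading term a: subtract (3/4)·f_1 from 3/2*a + 2*b**3 - 9/2*b**2 - 5/2*b + 1 → 2*b**3 - 15/2*b**2 - 19/4*b + 19/4
  leading term b**3: no divisor's leading term divides it; move 2*b**3 to the remainder.
  leading term b**2: no divisor's leading term divides it; move -15/2*b**2 to the remainder.
  leading term b: no divisor's leading term divides it; move -19/4*b to the remainder.
  leading term 1: no divisor's leading term divides it; move 19/4 to the remainder.
  remainder 2*b**3 - 15/2*b**2 - 19/4*b + 19/4 ≠ 0; add g_3 = 2*b**3 - 15/2*b**2 - 19/4*b + 19/4 to the basis.

S(f_1,g_3): leading monomials are coprime, so the S-polynomial reduces to 0 (Buchberger's first criterion).
S(f_2,g_3): lcm = a*b**3. S = 9/4*a*b**2 + 19/8*a*b - 19/8*a + 6*b**4 - b**2.
  leading term a*b**2: subtract (9/8*b**2)·f_1 from 9/4*a*b**2 + 19/8*a*b - 19/8*a + 6*b**4 - b**2 → 19/8*a*b - 19/8*a + 3/2*b**4 - 27/8*b**3 + 37/8*b**2
  leading term a*b: subtract (19/16*b)·f_1 from 19/8*a*b - 19/8*a + 3/2*b**4 - 27/8*b**3 + 37/8*b**2 → -19/8*a + 3/2*b**4 - 65/8*b**3 + 17/16*b**2 + 95/16*b
  leading term a: subtract (-19/16)·f_1 from -19/8*a + 3/2*b**4 - 65/8*b**3 + 17/16*b**2 + 95/16*b → 3/2*b**4 - 65/8*b**3 + 93/16*b**2 + 19/2*b - 95/16
  leading term b**4: subtract (3/4*b)·g_3 from 3/2*b**4 - 65/8*b**3 + 93/16*b**2 + 19/2*b - 95/16 → -5/2*b**3 + 75/8*b**2 + 95/16*b - 95/16
  leading term b**3: subtract (-5/4)·g_3 from -5/2*b**3 + 75/8*b**2 + 95/16*b - 95/16 → 0
  remainder 0.

Every S-polynomial of the final basis reduces to 0, so we have a Gröbner basis.
Inter-reduce: drop elements whose leading term is divisible by another's, tail-reduce, and make monic.
Reduced Gröbner basis: {a + 2*b**2 + 3/2*b - 5/2, b**3 - 15/4*b**2 - 19/8*b + 19/8}.

Buchberger on the second generating set:
h_1 = 2*a + 4*b**2 + 3*b - 5, LT = a.
h_2 = 4*a*b - 22*a - 8*b**2 - 24*b + 36, LT = a*b.

S(h_1,h_2): lcm = a*b. S = 11/2*a + 2*b**3 + 7/2*b**2 + 7/2*b - 9.
  leading term a: subtract (11/4)·h_1 from 11/2*a + 2*b**3 + 7/2*b**2 + 7/2*b - 9 → 2*b**3 - 15/2*b**2 - 19/4*b + 19/4
  leading term b**3: no divisor's leading term divides it; move 2*b**3 to the remainder.
  leading term b**2: no divisor's leading term divides it; move -15/2*b**2 to the remainder.
  leading term b: no divisor's leading term divides it; move -19/4*b to the remainder.
  leading term 1: no divisor's leading term divides it; move 19/4 to the remainder.
  remainder 2*b**3 - 15/2*b**2 - 19/4*b + 19/4 ≠ 0; add k_3 = 2*b**3 - 15/2*b**2 - 19/4*b + 19/4 to the basis.

S(h_1,k_3): leading monomials are coprime, so the S-polynomial reduces to 0 (Buchberger's first criterion).
S(h_2,k_3): lcm = a*b**3. S = -7/4*a*b**2 + 19/8*a*b - 19/8*a - 2*b**4 - 6*b**3 + 9*b**2.
  leading term a*b**2: subtract (-7/8*b**2)·h_1 from -7/4*a*b**2 + 19/8*a*b - 19/8*a - 2*b**4 - 6*b**3 + 9*b**2 → 19/8*a*b - 19/8*a + 3/2*b**4 - 27/8*b**3 + 37/8*b**2
  leading term a*b: subtract (19/16*b)·h_1 from 19/8*a*b - 19/8*a + 3/2*b**4 - 27/8*b**3 + 37/8*b**2 → -19/8*a + 3/2*b**4 - 65/8*b**3 + 17/16*b**2 + 95/16*b
  leading term a: subtract (-19/16)·h_1 from -19/8*a + 3/2*b**4 - 65/8*b**3 + 17/16*b**2 + 95/16*b → 3/2*b**4 - 65/8*b**3 + 93/16*b**2 + 19/2*b - 95/16
  leading term b**4: subtract (3/4*b)·k_3 from 3/2*b**4 - 65/8*b**3 + 93/16*b**2 + 19/2*b - 95/16 → -5/2*b**3 + 75/8*b**2 + 95/16*b - 95/16
  leading term b**3: subtract (-5/4)·k_3 from -5/2*b**3 + 75/8*b**2 + 95/16*b - 95/16 → 0
  remainder 0.

Every S-polynomial of the final basis reduces to 0, so we have a Gröbner basis.
Inter-reduce: drop elements whose leading term is divisible by another's, tail-reduce, and make monic.
Reduced Gröbner basis: {a + 2*b**2 + 3/2*b - 5/2, b**3 - 15/4*b**2 - 19/8*b + 19/8}.

Same reduced basis, so the two generating sets span the same ideal.

Yes, the ideals are equal.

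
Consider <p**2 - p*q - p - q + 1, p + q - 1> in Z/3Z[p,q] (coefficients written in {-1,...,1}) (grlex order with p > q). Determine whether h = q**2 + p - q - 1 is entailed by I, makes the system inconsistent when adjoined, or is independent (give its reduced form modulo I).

First compute the reduced Gröbner basis of I by Buchberger's algorithm.
f_1 = p**2 - p*q - p - q + 1, LT = p**2.
f_2 = p + q - 1, LT = p.

S(f_1,f_2): lcm = p**2. S = p*q - q + 1.
  leading term p*q: subtract (q)·f_2 from p*q - q + 1 → -q**2 + 1
  leading term q**2: no divisor's leading term divides it; move -q**2 to the remainder.
  leading term 1: no divisor's leading term divides it; move 1 to the remainder.
  remainder -q**2 + 1 ≠ 0; add k_3 = -q**2 + 1 to the basis.

The other S-polynomials (S(f_1,k_3), S(f_2,k_3)) all reduce to 0 modulo the current basis, so we have a Gröbner basis.
Inter-reduce: drop elements whose leading term is divisible by another's, tail-reduce, and make monic.
Reduced Gröbner basis: {q**2 - 1, p + q - 1}.
Label its elements g_1 = q**2 - 1, g_2 = p + q - 1.

Reduce h = q**2 + p - q - 1 modulo G:
  leading term q**2: subtract (1)·g_1 from q**2 + p - q - 1 → p - q
  leading term p: subtract (1)·g_2 from p - q → q + 1
  leading term q: no divisor's leading term divides it; move q to the remainder.
  leading term 1: no divisor's leading term divides it; move 1 to the remainder.
  normal form = q + 1.
The normal form is nonzero, so h ∉ I. Since h minus its normal form lies in I, I + (h) = I + (r) where r = q + 1; decide whether this ideal is the whole ring.
Run Buchberger on G together with r (pairs among the g_i already reduce to 0 since G is a Gröbner basis):
g_1 = q**2 - 1, LT = q**2.
g_2 = p + q - 1, LT = p.
r = q + 1, LT = q.

The S-polynomials (S(g_1,g_2), S(g_1,r), S(g_2,r)) all reduce to 0 modulo the current basis, so we have a Gröbner basis.
Inter-reduce: drop elements whose leading term is divisible by another's, tail-reduce, and make monic.
Reduced Gröbner basis: {p + 1, q + 1}.
The reduced Gröbner basis of I + (h) is {p + 1, q + 1} ≠ {1}, a proper ideal, so the enlarged system stays consistent: h is independent of I, with normal form q + 1.

q**2 + p - q - 1 is independent of I; its normal form modulo I is q + 1.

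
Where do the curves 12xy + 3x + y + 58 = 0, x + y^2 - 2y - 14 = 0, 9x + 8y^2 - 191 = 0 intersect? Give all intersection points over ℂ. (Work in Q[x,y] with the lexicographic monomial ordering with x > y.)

{(-1, 5)}

Compute a lex Gröbner basis by Buchberger's algorithm.
f_1 = 12xy + 3x + y + 58, LT = xy.
f_2 = x + y^2 - 2y - 14, LT = x.
f_3 = 9x + 8y^2 - 191, LT = x.

S(f_1,f_2): lcm = xy. S = 1/4x - y^3 + 2y^2 + 169/12y + 29/6.
  reduce S modulo (f_1, f_2, f_3):
  remainder -y^3 + 7/4y^2 + 175/12y + 25/3 ≠ 0; add h_4 = -y^3 + 7/4y^2 + 175/12y + 25/3 to the basis.

S(f_1,f_3): lcm = xy. S = 1/4x - 8/9y^3 + 767/36y + 29/6.
  reduce S modulo (f_1, f_2, f_3, h_4):
  remainder -65/36y^2 + 955/108y + 25/27 ≠ 0; add h_5 = -65/36y^2 + 955/108y + 25/27 to the basis.

S(f_2,f_3): lcm = x. S = 1/9y^2 - 2y + 65/9.
  reduce S modulo (f_1, f_2, f_3, h_4, h_5):
  remainder -511/351y + 2555/351 ≠ 0; add h_6 = -511/351y + 2555/351 to the basis.

The other S-polynomials (S(f_1,h_4), S(f_2,h_4), S(f_3,h_4), S(f_1,h_5), S(f_2,h_5), S(f_3,h_5), S(h_4,h_5), S(f_1,h_6), S(f_2,h_6), S(f_3,h_6), S(h_4,h_6), S(h_5,h_6)) all reduce to 0 modulo the current basis, so we have a Gröbner basis.
Inter-reduce: drop elements whose leading term is divisible by another's, tail-reduce, and make monic.
Reduced Gröbner basis: {x + 1, y - 5}.

Since the basis is lex-ordered, y - 5 is univariate in y. Its roots are {5}. Back-substituting each root into the other basis elements fixes the other coordinates.
  y = 5: the earlier basis element becomes x + 1 = 0, giving x = -1 — point (-1, 5).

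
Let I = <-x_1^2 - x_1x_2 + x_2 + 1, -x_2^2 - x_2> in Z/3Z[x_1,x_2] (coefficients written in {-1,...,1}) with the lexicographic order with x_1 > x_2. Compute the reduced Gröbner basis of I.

G = {x_1^2 + x_1x_2 - x_2 - 1, x_2^2 + x_2}

f_1 = -x_1^2 - x_1x_2 + x_2 + 1, LT = x_1^2.
f_2 = -x_2^2 - x_2, LT = x_2^2.

The S-polynomials (S(f_1,f_2)) all reduce to 0 modulo the current basis, so we have a Gröbner basis.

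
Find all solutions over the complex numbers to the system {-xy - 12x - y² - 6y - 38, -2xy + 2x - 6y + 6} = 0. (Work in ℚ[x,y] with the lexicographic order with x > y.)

{(-3, -2), (-3, -1), (-45/13, 1)}

Compute a lex Gröbner basis by Buchberger's algorithm.
f_1 = -xy - 12x - y² - 6y - 38, LT = xy.
f_2 = -2xy + 2x - 6y + 6, LT = xy.

S(f_1,f_2): lcm = xy. S = 13x + y² + 3y + 41.
  leading term x: no divisor's leading term divides it; move 13x to the remainder.
  leading term y²: no divisor's leading term divides it; move y² to the remainder.
  leading term y: no divisor's leading term divides it; move 3y to the remainder.
  leading term 1: no divisor's leading term divides it; move 41 to the remainder.
  remainder 13x + y² + 3y + 41 ≠ 0; add h_3 = 13x + y² + 3y + 41 to the basis.

S(f_1,h_3): lcm = xy. S = 12x - 1/13y³ + 10/13y² + 37/13y + 38.
  leading term x: subtract (12/13)·h_3 from 12x - 1/13y³ + 10/13y² + 37/13y + 38 → -1/13y³ - 2/13y² + 1/13y + 2/13
  leading term y³: no divisor's leading term divides it; move -1/13y³ to the remainder.
  leading term y²: no divisor's leading term divides it; move -2/13y² to the remainder.
  leading term y: no divisor's leading term divides it; move 1/13y to the remainder.
  leading term 1: no divisor's leading term divides it; move 2/13 to the remainder.
  remainder -1/13y³ - 2/13y² + 1/13y + 2/13 ≠ 0; add h_4 = -1/13y³ - 2/13y² + 1/13y + 2/13 to the basis.

S(f_2,h_3): lcm = xy. S = -x - 1/13y³ - 3/13y² - 2/13y - 3.
  leading term x: subtract (-1/13)·h_3 from -x - 1/13y³ - 3/13y² - 2/13y - 3 → -1/13y³ - 2/13y² + 1/13y + 2/13
  leading term y³: subtract (1)·h_4 from -1/13y³ - 2/13y² + 1/13y + 2/13 → 0
  remainder 0.

S(f_1,h_4): lcm = xy³. S = 10xy² + xy + 2x + y⁴ + 6y³ + 38y².
  leading term xy²: subtract (-10y)·f_1 from 10xy² + xy + 2x + y⁴ + 6y³ + 38y² → -119xy + 2x + y⁴ - 4y³ - 22y² - 380y
  leading term xy: subtract (119)·f_1 from -119xy + 2x + y⁴ - 4y³ - 22y² - 380y → 1430x + y⁴ - 4y³ + 97y² + 334y + 4522
  leading term x: subtract (110)·h_3 from 1430x + y⁴ - 4y³ + 97y² + 334y + 4522 → y⁴ - 4y³ - 13y² + 4y + 12
  leading term y⁴: subtract (-13y)·h_4 from y⁴ - 4y³ - 13y² + 4y + 12 → -6y³ - 12y² + 6y + 12
  leading term y³: subtract (78)·h_4 from -6y³ - 12y² + 6y + 12 → 0
  remainder 0.

S(f_2,h_4): lcm = xy³. S = -3xy² + xy + 2x + 3y³ - 3y².
  leading term xy²: subtract (3y)·f_1 from -3xy² + xy + 2x + 3y³ - 3y² → 37xy + 2x + 6y³ + 15y² + 114y
  leading term xy: subtract (-37)·f_1 from 37xy + 2x + 6y³ + 15y² + 114y → -442x + 6y³ - 22y² - 108y - 1406
  leading term x: subtract (-34)·h_3 from -442x + 6y³ - 22y² - 108y - 1406 → 6y³ + 12y² - 6y - 12
  leading term y³: subtract (-78)·h_4 from 6y³ + 12y² - 6y - 12 → 0
  remainder 0.

S(h_3,h_4): leading monomials are coprime, so the S-polynomial reduces to 0 (Buchberger's first criterion).
Every S-polynomial of the final basis reduces to 0, so we have a Gröbner basis.
Inter-reduce: drop elements whose leading term is divisible by another's, tail-reduce, and make monic.
Reduced Gröbner basis: {x + 1/13y² + 3/13y + 41/13, y³ + 2y² - y - 2}.

Elimination: the polynomial y³ + 2y² - y - 2 lies in the elimination ideal for y, so y ∈ {-2, -1, 1}. For each such y, the remaining basis elements (now univariate) give the rest of the solution.
  y = -2: the earlier basis element becomes x + 3 = 0, giving x = -3 — point (-3, -2).
  y = -1: the earlier basis element becomes x + 3 = 0, giving x = -3 — point (-3, -1).
  y = 1: the earlier basis element becomes x + 45/13 = 0, giving x = -45/13 — point (-45/13, 1).
This is the nonlinear analogue of row-reducing a linear system.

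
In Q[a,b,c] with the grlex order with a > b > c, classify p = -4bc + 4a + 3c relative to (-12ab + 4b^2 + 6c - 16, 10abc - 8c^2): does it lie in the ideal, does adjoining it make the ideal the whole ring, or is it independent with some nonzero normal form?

First compute the reduced Gröbner basis of I by Buchberger's algorithm.
f_1 = -12ab + 4b^2 + 6c - 16, LT = ab.
f_2 = 10abc - 8c^2, LT = abc.

S(f_1,f_2): lcm = abc. S = -1/3b^2c + 3/10c^2 + 4/3c.
  reduce S modulo (f_1, f_2):
  remainder -1/3b^2c + 3/10c^2 + 4/3c ≠ 0; add h_3 = -1/3b^2c + 3/10c^2 + 4/3c to the basis.

S(f_1,h_3): lcm = ab^2c. S = -1/3b^3c + 9/10ac^2 - 1/2bc^2 + 4ac + 4/3bc.
  reduce S modulo (f_1, f_2, h_3):
  remainder 9/10ac^2 - 4/5bc^2 + 4ac ≠ 0; add h_4 = 9/10ac^2 - 4/5bc^2 + 4ac to the basis.

The other S-polynomials (S(f_2,h_3), S(f_1,h_4), S(f_2,h_4), S(h_3,h_4)) all reduce to 0 modulo the current basis, so we have a Gröbner basis.
Inter-reduce: drop elements whose leading term is divisible by another's, tail-reduce, and make monic.
Reduced Gröbner basis: {ac^2 - 8/9bc^2 + 40/9ac, b^2c - 9/10c^2 - 4c, ab - 1/3b^2 - 1/2c + 4/3}.
Label its elements g_1 = ac^2 - 8/9bc^2 + 40/9ac, g_2 = b^2c - 9/10c^2 - 4c, g_3 = ab - 1/3b^2 - 1/2c + 4/3.

Reduce p = -4bc + 4a + 3c modulo G:
  leading term bc: no divisor's leading term divides it; move -4bc to the remainder.
  leading term a: no divisor's leading term divides it; move 4a to the remainder.
  leading term c: no divisor's leading term divides it; move 3c to the remainder.
  normal form = -4bc + 4a + 3c.
The normal form is nonzero, so p ∉ I. Since p minus its normal form lies in I, I + (p) = I + (r) where r = -4bc + 4a + 3c; decide whether this ideal is the whole ring.
Run Buchberger on G together with r (pairs among the g_i already reduce to 0 since G is a Gröbner basis):
g_1 = ac^2 - 8/9bc^2 + 40/9ac, LT = ac^2.
g_2 = b^2c - 9/10c^2 - 4c, LT = b^2c.
g_3 = ab - 1/3b^2 - 1/2c + 4/3, LT = ab.
r = -4bc + 4a + 3c, LT = bc.

S(g_1,r): lcm = abc^2. S = -8/9b^2c^2 + a^2c + 40/9abc + 3/4ac^2.
  reduce S modulo (g_1, g_2, g_3, r):
  remainder a^2c - 4/5c^3 - 8/3ac + 1/2c^2 ≠ 0; add m_5 = a^2c - 4/5c^3 - 8/3ac + 1/2c^2 to the basis.

S(g_2,r): lcm = b^2c. S = ab + 3/4bc - 9/10c^2 - 4c.
  reduce S modulo (g_1, g_2, g_3, r, m_5):
  remainder 1/3b^2 - 9/10c^2 + 3/4a - 47/16c - 4/3 ≠ 0; add m_6 = 1/3b^2 - 9/10c^2 + 3/4a - 47/16c - 4/3 to the basis.

S(g_3,r): lcm = abc. S = -1/3b^2c + a^2 + 3/4ac - 1/2c^2 + 4/3c.
  reduce S modulo (g_1, g_2, g_3, r, m_5, m_6):
  remainder a^2 + 3/4ac - 4/5c^2 ≠ 0; add m_7 = a^2 + 3/4ac - 4/5c^2 to the basis.

S(g_1,m_5): lcm = a^2c^2. S = -8/9abc^2 + 4/5c^4 + 40/9a^2c + 8/3ac^2 - 1/2c^3.
  reduce S modulo (g_1, g_2, g_3, r, m_5, m_6, m_7):
  remainder 4/5c^4 + 211/90c^3 + 64/27ac - 4/9c^2 ≠ 0; add m_8 = 4/5c^4 + 211/90c^3 + 64/27ac - 4/9c^2 to the basis.

S(g_3,m_5): lcm = a^2bc. S = -1/3ab^2c + 4/5bc^3 + 8/3abc - 1/2ac^2 - 1/2bc^2 + 4/3ac.
  reduce S modulo (g_1, g_2, g_3, r, m_5, m_6, m_7, m_8):
  remainder 3/5c^3 - 1/2ac + 211/120c^2 ≠ 0; add m_9 = 3/5c^3 - 1/2ac + 211/120c^2 to the basis.

The other S-polynomials (S(g_1,g_2), S(g_1,g_3), S(g_2,g_3), S(g_2,m_5), S(r,m_5), S(g_1,m_6), S(g_2,m_6), S(g_3,m_6), S(r,m_6), S(m_5,m_6), S(g_1,m_7), S(g_2,m_7), S(g_3,m_7), S(r,m_7), S(m_5,m_7), S(m_6,m_7), S(g_1,m_8), S(g_2,m_8), S(g_3,m_8), S(r,m_8), S(m_5,m_8), S(m_6,m_8), S(m_7,m_8), S(g_1,m_9), S(g_2,m_9), S(g_3,m_9), S(r,m_9), S(m_5,m_9), S(m_6,m_9), S(m_7,m_9), S(m_8,m_9)) all reduce to 0 modulo the current basis, so we have a Gröbner basis.
Inter-reduce: drop elements whose leading term is divisible by another's, tail-reduce, and make monic.
Reduced Gröbner basis: {ac^2 + 32/9ac - 2/3c^2, c^3 - 5/6ac + 211/72c^2, a^2 + 3/4ac - 4/5c^2, ab - 9/10c^2 + 3/4a - 55/16c, b^2 - 27/10c^2 + 9/4a - 141/16c - 4, bc - a - 3/4c}.
The reduced Gröbner basis of I + (p) is {ac^2 + 32/9ac - 2/3c^2, c^3 - 5/6ac + 211/72c^2, a^2 + 3/4ac - 4/5c^2, ab - 9/10c^2 + 3/4a - 55/16c, b^2 - 27/10c^2 + 9/4a - 141/16c - 4, bc - a - 3/4c} ≠ {1}, a proper ideal, so the enlarged system stays consistent: p is independent of I, with normal form -4bc + 4a + 3c.

-4bc + 4a + 3c is independent of I; its normal form modulo I is -4bc + 4a + 3c.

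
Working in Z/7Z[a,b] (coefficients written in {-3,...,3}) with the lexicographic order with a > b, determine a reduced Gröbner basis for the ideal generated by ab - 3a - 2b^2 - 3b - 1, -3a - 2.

f_1 = ab - 3a - 2b^2 - 3b - 1, LT = ab.
f_2 = -3a - 2, LT = a.

S(f_1,f_2): lcm = ab. S = -3a - 2b^2 + b - 1.
  leading term a: subtract (1)·f_2 from -3a - 2b^2 + b - 1 → -2b^2 + b + 1
  leading term b^2: no divisor's leading term divides it; move -2b^2 to the remainder.
  leading term b: no divisor's leading term divides it; move b to the remainder.
  leading term 1: no divisor's leading term divides it; move 1 to the remainder.
  remainder -2b^2 + b + 1 ≠ 0; add g_3 = -2b^2 + b + 1 to the basis.

The other S-polynomials (S(f_1,g_3), S(f_2,g_3)) all reduce to 0 modulo the current basis, so we have a Gröbner basis.
Inter-reduce: drop elements whose leading term is divisible by another's, tail-reduce, and make monic.

G = {a + 3, b^2 + 3b + 3}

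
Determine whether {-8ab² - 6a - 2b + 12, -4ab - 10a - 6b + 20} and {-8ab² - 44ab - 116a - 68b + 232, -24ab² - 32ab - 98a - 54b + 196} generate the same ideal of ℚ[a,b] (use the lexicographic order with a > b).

Equality of ideals is decidable: compute both reduced Gröbner bases (unique for the ordering) and check whether they agree.
Buchberger on the first generating set:
f_1 = -8ab² - 6a - 2b + 12, LT = ab².
f_2 = -4ab - 10a - 6b + 20, LT = ab.

S(f_1,f_2): lcm = ab². S = -5/2ab + ¾a - 3/2b² + 21/4b - 3/2.
  reduce S modulo (f_1, f_2):
  remainder 7a - 3/2b² + 9b - 14 ≠ 0; add g_3 = 7a - 3/2b² + 9b - 14 to the basis.

S(f_1,g_3): lcm = ab². S = ¾a + 3/14b⁴ - 9/7b³ + 2b² + ¼b - 3/2.
  reduce S modulo (f_1, f_2, g_3):
  remainder 3/14b⁴ - 9/7b³ + 121/56b² - 5/7b ≠ 0; add g_4 = 3/14b⁴ - 9/7b³ + 121/56b² - 5/7b to the basis.

S(f_2,g_3): lcm = ab. S = 5/2a + 3/14b³ - 9/7b² + 7/2b - 5.
  reduce S modulo (f_1, f_2, g_3, g_4):
  remainder 3/14b³ - ¾b² + 2/7b ≠ 0; add g_5 = 3/14b³ - ¾b² + 2/7b to the basis.

The other S-polynomials (S(f_1,g_4), S(f_2,g_4), S(g_3,g_4), S(f_1,g_5), S(f_2,g_5), S(g_3,g_5), S(g_4,g_5)) all reduce to 0 modulo the current basis, so we have a Gröbner basis.
Inter-reduce: drop elements whose leading term is divisible by another's, tail-reduce, and make monic.
Reduced Gröbner basis: {a - 3/14b² + 9/7b - 2, b³ - 7/2b² + 4/3b}.

Buchberger on the second generating set:
h_1 = -8ab² - 44ab - 116a - 68b + 232, LT = ab².
h_2 = -24ab² - 32ab - 98a - 54b + 196, LT = ab².

S(h_1,h_2): lcm = ab². S = 25/6ab + 125/12a + 25/4b - 125/6.
  reduce S modulo (h_1, h_2):
  remainder 25/6ab + 125/12a + 25/4b - 125/6 ≠ 0; add k_3 = 25/6ab + 125/12a + 25/4b - 125/6 to the basis.

S(h_1,k_3): lcm = ab². S = 3ab + 29/2a - 3/2b² + 27/2b - 29.
  reduce S modulo (h_1, h_2, k_3):
  remainder 7a - 3/2b² + 9b - 14 ≠ 0; add k_4 = 7a - 3/2b² + 9b - 14 to the basis.

S(h_1,k_4): lcm = ab². S = 11/2ab + 29/2a + 3/14b⁴ - 9/7b³ + 2b² + 17/2b - 29.
  reduce S modulo (h_1, h_2, k_3, k_4):
  remainder 3/14b⁴ - 9/7b³ + 121/56b² - 5/7b ≠ 0; add k_5 = 3/14b⁴ - 9/7b³ + 121/56b² - 5/7b to the basis.

S(k_3,k_4): lcm = ab. S = 5/2a + 3/14b³ - 9/7b² + 7/2b - 5.
  reduce S modulo (h_1, h_2, k_3, k_4, k_5):
  remainder 3/14b³ - ¾b² + 2/7b ≠ 0; add k_6 = 3/14b³ - ¾b² + 2/7b to the basis.

The other S-polynomials (S(h_2,k_3), S(h_2,k_4), S(h_1,k_5), S(h_2,k_5), S(k_3,k_5), S(k_4,k_5), S(h_1,k_6), S(h_2,k_6), S(k_3,k_6), S(k_4,k_6), S(k_5,k_6)) all reduce to 0 modulo the current basis, so we have a Gröbner basis.
Inter-reduce: drop elements whose leading term is divisible by another's, tail-reduce, and make monic.
Reduced Gröbner basis: {a - 3/14b² + 9/7b - 2, b³ - 7/2b² + 4/3b}.

Same reduced basis, so the two generating sets span the same ideal.

Yes, the ideals are equal.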